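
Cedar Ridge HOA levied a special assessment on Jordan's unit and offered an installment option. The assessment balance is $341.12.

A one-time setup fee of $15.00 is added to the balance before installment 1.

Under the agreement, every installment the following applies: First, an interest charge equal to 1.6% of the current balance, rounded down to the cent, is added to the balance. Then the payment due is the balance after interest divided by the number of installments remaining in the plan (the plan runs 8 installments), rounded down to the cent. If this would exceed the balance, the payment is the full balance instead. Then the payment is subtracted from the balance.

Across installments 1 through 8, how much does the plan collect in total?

$382.70

Installment 1: $356.12 +$5.69 interest = $361.81; pay $45.22 → $316.59
Installment 2: $316.59 +$5.06 interest = $321.65; pay $45.95 → $275.70
Installment 3: $275.70 +$4.41 interest = $280.11; pay $46.68 → $233.43
Installment 4: $233.43 +$3.73 interest = $237.16; pay $47.43 → $189.73
Installment 5: $189.73 +$3.03 interest = $192.76; pay $48.19 → $144.57
Installment 6: $144.57 +$2.31 interest = $146.88; pay $48.96 → $97.92
Installment 7: $97.92 +$1.56 interest = $99.48; pay $49.74 → $49.74
Installment 8: $49.74 +$0.79 interest = $50.53; pay $50.53 → $0.00
Total paid: $382.70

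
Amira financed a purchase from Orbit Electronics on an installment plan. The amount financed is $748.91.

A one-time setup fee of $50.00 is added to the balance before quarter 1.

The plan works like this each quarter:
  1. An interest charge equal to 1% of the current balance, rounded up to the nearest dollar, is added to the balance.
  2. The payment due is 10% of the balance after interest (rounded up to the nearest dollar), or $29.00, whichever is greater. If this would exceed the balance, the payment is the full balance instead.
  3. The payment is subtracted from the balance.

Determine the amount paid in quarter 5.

$56.00

# | Opening | Interest | Payment | End bal
1 | $798.91 | $8.00 | $81.00 | $725.91
2 | $725.91 | $8.00 | $74.00 | $659.91
3 | $659.91 | $7.00 | $67.00 | $599.91
4 | $599.91 | $6.00 | $61.00 | $544.91
5 | $544.91 | $6.00 | $56.00 | $494.91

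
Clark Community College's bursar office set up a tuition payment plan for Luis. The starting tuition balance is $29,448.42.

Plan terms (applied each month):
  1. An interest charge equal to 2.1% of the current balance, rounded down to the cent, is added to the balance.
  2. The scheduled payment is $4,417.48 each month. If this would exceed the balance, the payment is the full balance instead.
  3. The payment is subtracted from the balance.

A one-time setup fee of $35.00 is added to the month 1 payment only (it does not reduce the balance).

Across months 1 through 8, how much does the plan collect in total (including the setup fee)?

$32,100.54

# | Opening | Interest | Payment | Fee | End bal
1 | $29,448.42 | $618.41 | $4,417.48 | $35.00 | $25,649.35
2 | $25,649.35 | $538.63 | $4,417.48 | — | $21,770.50
3 | $21,770.50 | $457.18 | $4,417.48 | — | $17,810.20
4 | $17,810.20 | $374.01 | $4,417.48 | — | $13,766.73
5 | $13,766.73 | $289.10 | $4,417.48 | — | $9,638.35
6 | $9,638.35 | $202.40 | $4,417.48 | — | $5,423.27
7 | $5,423.27 | $113.88 | $4,417.48 | — | $1,119.67
8 | $1,119.67 | $23.51 | $1,143.18 | — | $0.00
Total paid: $32,100.54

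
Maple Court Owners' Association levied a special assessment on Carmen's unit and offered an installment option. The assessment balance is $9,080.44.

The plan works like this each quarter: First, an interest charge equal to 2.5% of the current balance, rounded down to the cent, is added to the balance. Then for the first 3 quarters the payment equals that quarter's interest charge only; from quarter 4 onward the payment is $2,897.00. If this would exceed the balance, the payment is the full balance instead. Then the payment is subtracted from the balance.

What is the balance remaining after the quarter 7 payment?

$0.00

Quarter 1: $9,080.44 +$227.01 interest = $9,307.45; pay $227.01 → $9,080.44
Quarter 2: $9,080.44 +$227.01 interest = $9,307.45; pay $227.01 → $9,080.44
Quarter 3: $9,080.44 +$227.01 interest = $9,307.45; pay $227.01 → $9,080.44
Quarter 4: $9,080.44 +$227.01 interest = $9,307.45; pay $2,897.00 → $6,410.45
Quarter 5: $6,410.45 +$160.26 interest = $6,570.71; pay $2,897.00 → $3,673.71
Quarter 6: $3,673.71 +$91.84 interest = $3,765.55; pay $2,897.00 → $868.55
Quarter 7: $868.55 +$21.71 interest = $890.26; pay $890.26 → $0.00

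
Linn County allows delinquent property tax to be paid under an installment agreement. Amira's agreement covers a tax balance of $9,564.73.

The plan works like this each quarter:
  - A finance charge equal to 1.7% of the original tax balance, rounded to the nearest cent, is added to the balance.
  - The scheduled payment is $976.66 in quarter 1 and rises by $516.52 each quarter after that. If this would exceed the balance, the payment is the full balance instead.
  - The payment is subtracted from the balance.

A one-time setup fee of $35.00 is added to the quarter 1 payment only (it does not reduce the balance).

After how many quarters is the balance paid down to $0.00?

6

Quarter 1: opening $9,564.73; interest $162.60 → $9,727.33; payment $976.66 (+ $35.00 fee); balance $8,750.67
Quarter 2: opening $8,750.67; interest $162.60 → $8,913.27; payment $1,493.18; balance $7,420.09
Quarter 3: opening $7,420.09; interest $162.60 → $7,582.69; payment $2,009.70; balance $5,572.99
Quarter 4: opening $5,572.99; interest $162.60 → $5,735.59; payment $2,526.22; balance $3,209.37
Quarter 5: opening $3,209.37; interest $162.60 → $3,371.97; payment $3,042.74; balance $329.23
Quarter 6: opening $329.23; interest $162.60 → $491.83; payment $491.83; balance $0.00
Balance reaches $0.00 in quarter 6.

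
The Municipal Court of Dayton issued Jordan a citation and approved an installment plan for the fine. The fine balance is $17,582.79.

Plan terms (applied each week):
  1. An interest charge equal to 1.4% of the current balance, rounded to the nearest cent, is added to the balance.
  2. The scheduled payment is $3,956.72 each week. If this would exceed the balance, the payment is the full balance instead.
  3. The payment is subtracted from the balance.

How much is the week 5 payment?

Week 1: $17,582.79 +$246.16 interest = $17,828.95; pay $3,956.72 → $13,872.23
Week 2: $13,872.23 +$194.21 interest = $14,066.44; pay $3,956.72 → $10,109.72
Week 3: $10,109.72 +$141.54 interest = $10,251.26; pay $3,956.72 → $6,294.54
Week 4: $6,294.54 +$88.12 interest = $6,382.66; pay $3,956.72 → $2,425.94
Week 5: $2,425.94 +$33.96 interest = $2,459.90; pay $2,459.90 → $0.00

$2,459.90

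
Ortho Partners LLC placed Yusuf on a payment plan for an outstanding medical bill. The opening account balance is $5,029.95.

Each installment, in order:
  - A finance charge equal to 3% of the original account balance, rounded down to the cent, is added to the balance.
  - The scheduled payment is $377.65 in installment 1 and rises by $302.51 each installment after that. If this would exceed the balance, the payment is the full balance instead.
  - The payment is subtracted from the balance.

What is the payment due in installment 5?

Installment 1: opening $5,029.95; interest $150.89 → $5,180.84; payment $377.65; balance $4,803.19
Installment 2: opening $4,803.19; interest $150.89 → $4,954.08; payment $680.16; balance $4,273.92
Installment 3: opening $4,273.92; interest $150.89 → $4,424.81; payment $982.67; balance $3,442.14
Installment 4: opening $3,442.14; interest $150.89 → $3,593.03; payment $1,285.18; balance $2,307.85
Installment 5: opening $2,307.85; interest $150.89 → $2,458.74; payment $1,587.69; balance $871.05

$1,587.69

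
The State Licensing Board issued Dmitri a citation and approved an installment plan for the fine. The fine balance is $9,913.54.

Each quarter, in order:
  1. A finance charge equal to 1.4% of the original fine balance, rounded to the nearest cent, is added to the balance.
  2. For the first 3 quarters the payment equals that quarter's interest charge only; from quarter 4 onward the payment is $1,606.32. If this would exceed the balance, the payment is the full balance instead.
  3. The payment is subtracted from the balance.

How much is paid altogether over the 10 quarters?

Quarter 1: $9,913.54 +$138.79 interest = $10,052.33; pay $138.79 → $9,913.54
Quarter 2: $9,913.54 +$138.79 interest = $10,052.33; pay $138.79 → $9,913.54
Quarter 3: $9,913.54 +$138.79 interest = $10,052.33; pay $138.79 → $9,913.54
Quarter 4: $9,913.54 +$138.79 interest = $10,052.33; pay $1,606.32 → $8,446.01
Quarter 5: $8,446.01 +$138.79 interest = $8,584.80; pay $1,606.32 → $6,978.48
Quarter 6: $6,978.48 +$138.79 interest = $7,117.27; pay $1,606.32 → $5,510.95
Quarter 7: $5,510.95 +$138.79 interest = $5,649.74; pay $1,606.32 → $4,043.42
Quarter 8: $4,043.42 +$138.79 interest = $4,182.21; pay $1,606.32 → $2,575.89
Quarter 9: $2,575.89 +$138.79 interest = $2,714.68; pay $1,606.32 → $1,108.36
Quarter 10: $1,108.36 +$138.79 interest = $1,247.15; pay $1,247.15 → $0.00
Total paid: $11,301.44

$11,301.44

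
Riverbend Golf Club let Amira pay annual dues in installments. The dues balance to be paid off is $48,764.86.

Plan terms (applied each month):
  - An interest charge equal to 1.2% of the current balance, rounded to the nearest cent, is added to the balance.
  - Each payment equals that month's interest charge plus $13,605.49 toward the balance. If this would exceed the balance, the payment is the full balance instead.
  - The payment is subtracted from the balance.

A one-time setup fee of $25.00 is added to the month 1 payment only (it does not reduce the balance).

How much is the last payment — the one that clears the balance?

Month 1: $48,764.86 +$585.18 interest = $49,350.04; pay $14,190.67 (+ $25.00 fee) → $35,159.37
Month 2: $35,159.37 +$421.91 interest = $35,581.28; pay $14,027.40 → $21,553.88
Month 3: $21,553.88 +$258.65 interest = $21,812.53; pay $13,864.14 → $7,948.39
Month 4: $7,948.39 +$95.38 interest = $8,043.77; pay $8,043.77 → $0.00

$8,043.77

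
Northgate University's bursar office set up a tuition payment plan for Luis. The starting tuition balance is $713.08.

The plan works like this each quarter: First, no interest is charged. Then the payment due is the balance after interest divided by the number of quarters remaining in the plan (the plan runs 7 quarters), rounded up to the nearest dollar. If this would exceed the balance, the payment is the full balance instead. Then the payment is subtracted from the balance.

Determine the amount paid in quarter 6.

$102.00

# | Opening | Payment | End bal
1 | $713.08 | $102.00 | $611.08
2 | $611.08 | $102.00 | $509.08
3 | $509.08 | $102.00 | $407.08
4 | $407.08 | $102.00 | $305.08
5 | $305.08 | $102.00 | $203.08
6 | $203.08 | $102.00 | $101.08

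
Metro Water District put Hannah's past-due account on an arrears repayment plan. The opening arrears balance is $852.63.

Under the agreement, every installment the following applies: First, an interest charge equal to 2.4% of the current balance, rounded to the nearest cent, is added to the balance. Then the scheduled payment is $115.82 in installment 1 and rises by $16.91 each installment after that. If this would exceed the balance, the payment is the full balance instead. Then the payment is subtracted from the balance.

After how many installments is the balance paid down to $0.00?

6

Installment 1: opening $852.63; interest $20.46 → $873.09; payment $115.82; balance $757.27
Installment 2: opening $757.27; interest $18.17 → $775.44; payment $132.73; balance $642.71
Installment 3: opening $642.71; interest $15.43 → $658.14; payment $149.64; balance $508.50
Installment 4: opening $508.50; interest $12.20 → $520.70; payment $166.55; balance $354.15
Installment 5: opening $354.15; interest $8.50 → $362.65; payment $183.46; balance $179.19
Installment 6: opening $179.19; interest $4.30 → $183.49; payment $183.49; balance $0.00
Balance reaches $0.00 in installment 6.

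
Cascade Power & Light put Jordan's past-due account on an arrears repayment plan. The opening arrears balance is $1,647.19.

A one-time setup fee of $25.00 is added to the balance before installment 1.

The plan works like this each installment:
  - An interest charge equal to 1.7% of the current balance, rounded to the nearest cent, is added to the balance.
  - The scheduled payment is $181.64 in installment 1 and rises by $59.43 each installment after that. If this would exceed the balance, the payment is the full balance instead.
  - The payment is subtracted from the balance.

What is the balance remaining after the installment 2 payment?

# | Opening | Interest | Payment | End bal
1 | $1,672.19 | $28.43 | $181.64 | $1,518.98
2 | $1,518.98 | $25.82 | $241.07 | $1,303.73

$1,303.73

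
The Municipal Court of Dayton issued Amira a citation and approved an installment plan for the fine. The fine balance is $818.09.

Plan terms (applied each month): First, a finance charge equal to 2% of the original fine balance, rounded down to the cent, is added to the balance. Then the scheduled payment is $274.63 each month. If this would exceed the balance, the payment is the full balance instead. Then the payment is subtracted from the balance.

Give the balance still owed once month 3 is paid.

$43.28

Month 1: opening $818.09; interest $16.36 → $834.45; payment $274.63; balance $559.82
Month 2: opening $559.82; interest $16.36 → $576.18; payment $274.63; balance $301.55
Month 3: opening $301.55; interest $16.36 → $317.91; payment $274.63; balance $43.28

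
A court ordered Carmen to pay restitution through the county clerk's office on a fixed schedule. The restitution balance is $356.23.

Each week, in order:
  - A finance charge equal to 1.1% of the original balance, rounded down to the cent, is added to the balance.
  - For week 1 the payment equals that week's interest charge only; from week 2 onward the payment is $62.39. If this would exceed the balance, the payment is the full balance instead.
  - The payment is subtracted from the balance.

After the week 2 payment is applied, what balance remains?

$297.75

# | Opening | Interest | Payment | End bal
1 | $356.23 | $3.91 | $3.91 | $356.23
2 | $356.23 | $3.91 | $62.39 | $297.75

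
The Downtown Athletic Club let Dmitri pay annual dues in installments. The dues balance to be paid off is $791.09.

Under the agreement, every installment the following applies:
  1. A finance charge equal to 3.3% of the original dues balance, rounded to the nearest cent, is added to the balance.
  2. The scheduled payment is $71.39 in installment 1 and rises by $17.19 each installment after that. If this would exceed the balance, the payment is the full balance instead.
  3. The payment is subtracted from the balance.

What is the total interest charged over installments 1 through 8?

Installment 1: $791.09 +$26.11 interest = $817.20; pay $71.39 → $745.81
Installment 2: $745.81 +$26.11 interest = $771.92; pay $88.58 → $683.34
Installment 3: $683.34 +$26.11 interest = $709.45; pay $105.77 → $603.68
Installment 4: $603.68 +$26.11 interest = $629.79; pay $122.96 → $506.83
Installment 5: $506.83 +$26.11 interest = $532.94; pay $140.15 → $392.79
Installment 6: $392.79 +$26.11 interest = $418.90; pay $157.34 → $261.56
Installment 7: $261.56 +$26.11 interest = $287.67; pay $174.53 → $113.14
Installment 8: $113.14 +$26.11 interest = $139.25; pay $139.25 → $0.00
Total interest: $26.11 + $26.11 + $26.11 + $26.11 + $26.11 + $26.11 + $26.11 + $26.11 = $208.88

$208.88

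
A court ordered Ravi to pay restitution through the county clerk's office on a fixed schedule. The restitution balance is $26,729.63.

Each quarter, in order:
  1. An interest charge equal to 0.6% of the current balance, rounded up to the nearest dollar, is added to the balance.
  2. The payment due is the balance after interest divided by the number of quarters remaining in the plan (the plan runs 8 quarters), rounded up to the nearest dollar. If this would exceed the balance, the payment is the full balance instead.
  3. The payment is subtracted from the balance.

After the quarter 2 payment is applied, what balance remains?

Quarter 1: $26,729.63 +$161.00 interest = $26,890.63; pay $3,362.00 → $23,528.63
Quarter 2: $23,528.63 +$142.00 interest = $23,670.63; pay $3,382.00 → $20,288.63

$20,288.63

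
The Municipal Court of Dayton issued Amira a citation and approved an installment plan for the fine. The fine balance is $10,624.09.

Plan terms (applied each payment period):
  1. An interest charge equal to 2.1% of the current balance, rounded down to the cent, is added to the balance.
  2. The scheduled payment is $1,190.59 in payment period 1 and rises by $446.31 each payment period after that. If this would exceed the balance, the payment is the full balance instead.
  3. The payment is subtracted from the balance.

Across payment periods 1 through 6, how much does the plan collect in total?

Payment period 1: opening $10,624.09; interest $223.10 → $10,847.19; payment $1,190.59; balance $9,656.60
Payment period 2: opening $9,656.60; interest $202.78 → $9,859.38; payment $1,636.90; balance $8,222.48
Payment period 3: opening $8,222.48; interest $172.67 → $8,395.15; payment $2,083.21; balance $6,311.94
Payment period 4: opening $6,311.94; interest $132.55 → $6,444.49; payment $2,529.52; balance $3,914.97
Payment period 5: opening $3,914.97; interest $82.21 → $3,997.18; payment $2,975.83; balance $1,021.35
Payment period 6: opening $1,021.35; interest $21.44 → $1,042.79; payment $1,042.79; balance $0.00
Total paid: $11,458.84

$11,458.84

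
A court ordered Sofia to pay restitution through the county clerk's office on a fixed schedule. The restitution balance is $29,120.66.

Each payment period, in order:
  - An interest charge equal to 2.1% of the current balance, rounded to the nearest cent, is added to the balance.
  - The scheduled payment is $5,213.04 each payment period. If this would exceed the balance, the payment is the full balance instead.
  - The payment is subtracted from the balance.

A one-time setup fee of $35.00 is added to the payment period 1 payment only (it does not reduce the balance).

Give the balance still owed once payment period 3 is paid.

$15,024.21

Payment period 1: $29,120.66 +$611.53 interest = $29,732.19; pay $5,213.04 (+ $35.00 fee) → $24,519.15
Payment period 2: $24,519.15 +$514.90 interest = $25,034.05; pay $5,213.04 → $19,821.01
Payment period 3: $19,821.01 +$416.24 interest = $20,237.25; pay $5,213.04 → $15,024.21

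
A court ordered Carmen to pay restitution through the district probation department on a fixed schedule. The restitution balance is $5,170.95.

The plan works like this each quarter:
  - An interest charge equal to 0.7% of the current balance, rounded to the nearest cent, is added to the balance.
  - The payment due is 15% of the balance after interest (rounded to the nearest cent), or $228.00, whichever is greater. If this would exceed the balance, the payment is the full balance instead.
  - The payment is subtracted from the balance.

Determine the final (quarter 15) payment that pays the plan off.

$162.56

# | Opening | Interest | Payment | End bal
1 | $5,170.95 | $36.20 | $781.07 | $4,426.08
2 | $4,426.08 | $30.98 | $668.56 | $3,788.50
3 | $3,788.50 | $26.52 | $572.25 | $3,242.77
4 | $3,242.77 | $22.70 | $489.82 | $2,775.65
5 | $2,775.65 | $19.43 | $419.26 | $2,375.82
6 | $2,375.82 | $16.63 | $358.87 | $2,033.58
7 | $2,033.58 | $14.24 | $307.17 | $1,740.65
8 | $1,740.65 | $12.18 | $262.92 | $1,489.91
9 | $1,489.91 | $10.43 | $228.00 | $1,272.34
10 | $1,272.34 | $8.91 | $228.00 | $1,053.25
11 | $1,053.25 | $7.37 | $228.00 | $832.62
12 | $832.62 | $5.83 | $228.00 | $610.45
13 | $610.45 | $4.27 | $228.00 | $386.72
14 | $386.72 | $2.71 | $228.00 | $161.43
15 | $161.43 | $1.13 | $162.56 | $0.00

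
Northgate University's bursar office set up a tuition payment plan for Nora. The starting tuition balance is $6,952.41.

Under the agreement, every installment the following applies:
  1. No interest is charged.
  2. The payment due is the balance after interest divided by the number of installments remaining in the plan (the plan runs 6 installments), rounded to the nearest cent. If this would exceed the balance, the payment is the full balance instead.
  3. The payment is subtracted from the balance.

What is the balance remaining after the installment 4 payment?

Installment 1: $6,952.41 − $1,158.74 → $5,793.67
Installment 2: $5,793.67 − $1,158.73 → $4,634.94
Installment 3: $4,634.94 − $1,158.74 → $3,476.20
Installment 4: $3,476.20 − $1,158.73 → $2,317.47

$2,317.47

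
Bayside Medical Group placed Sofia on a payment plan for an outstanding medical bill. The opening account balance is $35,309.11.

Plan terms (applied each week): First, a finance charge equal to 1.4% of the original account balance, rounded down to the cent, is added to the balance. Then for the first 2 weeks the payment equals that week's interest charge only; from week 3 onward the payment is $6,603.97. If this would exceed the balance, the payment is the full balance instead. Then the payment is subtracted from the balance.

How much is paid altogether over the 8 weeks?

# | Opening | Interest | Payment | End bal
1 | $35,309.11 | $494.32 | $494.32 | $35,309.11
2 | $35,309.11 | $494.32 | $494.32 | $35,309.11
3 | $35,309.11 | $494.32 | $6,603.97 | $29,199.46
4 | $29,199.46 | $494.32 | $6,603.97 | $23,089.81
5 | $23,089.81 | $494.32 | $6,603.97 | $16,980.16
6 | $16,980.16 | $494.32 | $6,603.97 | $10,870.51
7 | $10,870.51 | $494.32 | $6,603.97 | $4,760.86
8 | $4,760.86 | $494.32 | $5,255.18 | $0.00
Total paid: $39,263.67

$39,263.67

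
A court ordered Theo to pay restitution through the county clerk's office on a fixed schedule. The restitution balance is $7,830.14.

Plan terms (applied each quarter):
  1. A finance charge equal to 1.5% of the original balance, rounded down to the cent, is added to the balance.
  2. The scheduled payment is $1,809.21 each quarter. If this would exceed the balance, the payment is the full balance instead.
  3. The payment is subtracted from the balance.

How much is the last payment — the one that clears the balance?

Quarter 1: $7,830.14 +$117.45 interest = $7,947.59; pay $1,809.21 → $6,138.38
Quarter 2: $6,138.38 +$117.45 interest = $6,255.83; pay $1,809.21 → $4,446.62
Quarter 3: $4,446.62 +$117.45 interest = $4,564.07; pay $1,809.21 → $2,754.86
Quarter 4: $2,754.86 +$117.45 interest = $2,872.31; pay $1,809.21 → $1,063.10
Quarter 5: $1,063.10 +$117.45 interest = $1,180.55; pay $1,180.55 → $0.00

$1,180.55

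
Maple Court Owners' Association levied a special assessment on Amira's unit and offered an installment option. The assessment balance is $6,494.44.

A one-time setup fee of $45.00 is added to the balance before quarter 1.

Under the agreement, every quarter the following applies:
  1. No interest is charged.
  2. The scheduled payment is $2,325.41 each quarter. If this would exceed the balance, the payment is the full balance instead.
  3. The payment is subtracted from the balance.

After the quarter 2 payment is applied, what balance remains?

Quarter 1: opening $6,539.44; payment $2,325.41; balance $4,214.03
Quarter 2: opening $4,214.03; payment $2,325.41; balance $1,888.62

$1,888.62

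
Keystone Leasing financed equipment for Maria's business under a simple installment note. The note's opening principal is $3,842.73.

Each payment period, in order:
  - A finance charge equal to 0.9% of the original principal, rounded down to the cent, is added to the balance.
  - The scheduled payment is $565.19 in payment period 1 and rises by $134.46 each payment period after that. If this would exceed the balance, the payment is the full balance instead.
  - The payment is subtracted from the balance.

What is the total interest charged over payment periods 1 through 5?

$172.90

Payment period 1: opening $3,842.73; interest $34.58 → $3,877.31; payment $565.19; balance $3,312.12
Payment period 2: opening $3,312.12; interest $34.58 → $3,346.70; payment $699.65; balance $2,647.05
Payment period 3: opening $2,647.05; interest $34.58 → $2,681.63; payment $834.11; balance $1,847.52
Payment period 4: opening $1,847.52; interest $34.58 → $1,882.10; payment $968.57; balance $913.53
Payment period 5: opening $913.53; interest $34.58 → $948.11; payment $948.11; balance $0.00
Total interest: $34.58 + $34.58 + $34.58 + $34.58 + $34.58 = $172.90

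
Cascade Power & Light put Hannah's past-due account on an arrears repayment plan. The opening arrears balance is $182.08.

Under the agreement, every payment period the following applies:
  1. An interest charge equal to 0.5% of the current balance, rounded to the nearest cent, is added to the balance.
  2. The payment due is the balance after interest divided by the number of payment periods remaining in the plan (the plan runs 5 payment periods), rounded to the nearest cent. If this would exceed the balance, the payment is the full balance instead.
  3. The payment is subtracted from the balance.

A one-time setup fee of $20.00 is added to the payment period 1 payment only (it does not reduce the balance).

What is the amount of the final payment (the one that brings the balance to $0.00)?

$37.34

Payment period 1: opening $182.08; interest $0.91 → $182.99; payment $36.60 (+ $20.00 fee); balance $146.39
Payment period 2: opening $146.39; interest $0.73 → $147.12; payment $36.78; balance $110.34
Payment period 3: opening $110.34; interest $0.55 → $110.89; payment $36.96; balance $73.93
Payment period 4: opening $73.93; interest $0.37 → $74.30; payment $37.15; balance $37.15
Payment period 5: opening $37.15; interest $0.19 → $37.34; payment $37.34; balance $0.00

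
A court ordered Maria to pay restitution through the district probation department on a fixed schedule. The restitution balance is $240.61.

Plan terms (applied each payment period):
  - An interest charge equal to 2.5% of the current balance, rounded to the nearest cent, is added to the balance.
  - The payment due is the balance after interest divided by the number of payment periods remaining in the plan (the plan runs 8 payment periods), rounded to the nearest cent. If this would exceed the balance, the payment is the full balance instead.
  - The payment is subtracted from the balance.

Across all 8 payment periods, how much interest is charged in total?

$28.71

Payment period 1: opening $240.61; interest $6.02 → $246.63; payment $30.83; balance $215.80
Payment period 2: opening $215.80; interest $5.40 → $221.20; payment $31.60; balance $189.60
Payment period 3: opening $189.60; interest $4.74 → $194.34; payment $32.39; balance $161.95
Payment period 4: opening $161.95; interest $4.05 → $166.00; payment $33.20; balance $132.80
Payment period 5: opening $132.80; interest $3.32 → $136.12; payment $34.03; balance $102.09
Payment period 6: opening $102.09; interest $2.55 → $104.64; payment $34.88; balance $69.76
Payment period 7: opening $69.76; interest $1.74 → $71.50; payment $35.75; balance $35.75
Payment period 8: opening $35.75; interest $0.89 → $36.64; payment $36.64; balance $0.00
Total interest: $6.02 + $5.40 + $4.74 + $4.05 + $3.32 + $2.55 + $1.74 + $0.89 = $28.71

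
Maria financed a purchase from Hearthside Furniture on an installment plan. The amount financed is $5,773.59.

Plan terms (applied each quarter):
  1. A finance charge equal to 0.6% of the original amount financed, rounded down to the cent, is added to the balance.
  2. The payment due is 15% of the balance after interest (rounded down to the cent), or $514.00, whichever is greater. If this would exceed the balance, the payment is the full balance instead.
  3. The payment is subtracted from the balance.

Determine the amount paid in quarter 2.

$745.74

Quarter 1: $5,773.59 +$34.64 interest = $5,808.23; pay $871.23 → $4,937.00
Quarter 2: $4,937.00 +$34.64 interest = $4,971.64; pay $745.74 → $4,225.90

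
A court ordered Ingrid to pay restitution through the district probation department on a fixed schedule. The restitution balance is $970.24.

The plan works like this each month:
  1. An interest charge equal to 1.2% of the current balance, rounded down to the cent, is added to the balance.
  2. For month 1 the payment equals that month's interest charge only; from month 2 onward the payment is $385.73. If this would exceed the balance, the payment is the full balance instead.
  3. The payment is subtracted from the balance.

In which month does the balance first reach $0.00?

4

# | Opening | Interest | Payment | End bal
1 | $970.24 | $11.64 | $11.64 | $970.24
2 | $970.24 | $11.64 | $385.73 | $596.15
3 | $596.15 | $7.15 | $385.73 | $217.57
4 | $217.57 | $2.61 | $220.18 | $0.00
Balance reaches $0.00 in month 4.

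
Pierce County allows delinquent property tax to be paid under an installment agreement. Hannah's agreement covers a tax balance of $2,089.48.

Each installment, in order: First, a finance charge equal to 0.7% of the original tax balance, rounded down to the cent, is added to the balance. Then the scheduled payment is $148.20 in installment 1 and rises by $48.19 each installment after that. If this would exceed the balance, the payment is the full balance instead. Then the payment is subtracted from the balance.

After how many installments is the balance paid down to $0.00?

# | Opening | Interest | Payment | End bal
1 | $2,089.48 | $14.62 | $148.20 | $1,955.90
2 | $1,955.90 | $14.62 | $196.39 | $1,774.13
3 | $1,774.13 | $14.62 | $244.58 | $1,544.17
4 | $1,544.17 | $14.62 | $292.77 | $1,266.02
5 | $1,266.02 | $14.62 | $340.96 | $939.68
6 | $939.68 | $14.62 | $389.15 | $565.15
7 | $565.15 | $14.62 | $437.34 | $142.43
8 | $142.43 | $14.62 | $157.05 | $0.00
Balance reaches $0.00 in installment 8.

8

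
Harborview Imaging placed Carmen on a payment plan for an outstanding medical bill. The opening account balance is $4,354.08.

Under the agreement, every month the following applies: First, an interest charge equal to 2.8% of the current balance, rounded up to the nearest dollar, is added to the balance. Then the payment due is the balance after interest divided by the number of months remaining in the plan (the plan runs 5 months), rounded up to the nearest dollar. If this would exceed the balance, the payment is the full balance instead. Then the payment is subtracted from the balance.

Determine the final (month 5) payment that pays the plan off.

Month 1: opening $4,354.08; interest $122.00 → $4,476.08; payment $896.00; balance $3,580.08
Month 2: opening $3,580.08; interest $101.00 → $3,681.08; payment $921.00; balance $2,760.08
Month 3: opening $2,760.08; interest $78.00 → $2,838.08; payment $947.00; balance $1,891.08
Month 4: opening $1,891.08; interest $53.00 → $1,944.08; payment $973.00; balance $971.08
Month 5: opening $971.08; interest $28.00 → $999.08; payment $999.08; balance $0.00

$999.08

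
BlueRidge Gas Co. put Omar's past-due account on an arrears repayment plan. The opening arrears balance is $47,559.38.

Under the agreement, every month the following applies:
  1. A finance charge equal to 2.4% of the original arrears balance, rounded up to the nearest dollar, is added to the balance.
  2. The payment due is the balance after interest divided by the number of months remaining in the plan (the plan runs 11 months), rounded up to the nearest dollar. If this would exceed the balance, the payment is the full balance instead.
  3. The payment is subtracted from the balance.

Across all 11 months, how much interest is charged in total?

$12,562.00

Month 1: opening $47,559.38; interest $1,142.00 → $48,701.38; payment $4,428.00; balance $44,273.38
Month 2: opening $44,273.38; interest $1,142.00 → $45,415.38; payment $4,542.00; balance $40,873.38
Month 3: opening $40,873.38; interest $1,142.00 → $42,015.38; payment $4,669.00; balance $37,346.38
Month 4: opening $37,346.38; interest $1,142.00 → $38,488.38; payment $4,812.00; balance $33,676.38
Month 5: opening $33,676.38; interest $1,142.00 → $34,818.38; payment $4,975.00; balance $29,843.38
Month 6: opening $29,843.38; interest $1,142.00 → $30,985.38; payment $5,165.00; balance $25,820.38
Month 7: opening $25,820.38; interest $1,142.00 → $26,962.38; payment $5,393.00; balance $21,569.38
Month 8: opening $21,569.38; interest $1,142.00 → $22,711.38; payment $5,678.00; balance $17,033.38
Month 9: opening $17,033.38; interest $1,142.00 → $18,175.38; payment $6,059.00; balance $12,116.38
Month 10: opening $12,116.38; interest $1,142.00 → $13,258.38; payment $6,630.00; balance $6,628.38
Month 11: opening $6,628.38; interest $1,142.00 → $7,770.38; payment $7,770.38; balance $0.00
Total interest: $1,142.00 + $1,142.00 + $1,142.00 + $1,142.00 + $1,142.00 + $1,142.00 + $1,142.00 + $1,142.00 + $1,142.00 + $1,142.00 + $1,142.00 = $12,562.00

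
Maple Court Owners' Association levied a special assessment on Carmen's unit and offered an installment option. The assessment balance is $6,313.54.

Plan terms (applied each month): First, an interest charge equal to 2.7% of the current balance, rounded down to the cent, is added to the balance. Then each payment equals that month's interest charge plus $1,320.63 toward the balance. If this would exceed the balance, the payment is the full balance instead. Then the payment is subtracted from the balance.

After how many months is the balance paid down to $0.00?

Month 1: opening $6,313.54; interest $170.46 → $6,484.00; payment $1,491.09; balance $4,992.91
Month 2: opening $4,992.91; interest $134.80 → $5,127.71; payment $1,455.43; balance $3,672.28
Month 3: opening $3,672.28; interest $99.15 → $3,771.43; payment $1,419.78; balance $2,351.65
Month 4: opening $2,351.65; interest $63.49 → $2,415.14; payment $1,384.12; balance $1,031.02
Month 5: opening $1,031.02; interest $27.83 → $1,058.85; payment $1,058.85; balance $0.00
Balance reaches $0.00 in month 5.

5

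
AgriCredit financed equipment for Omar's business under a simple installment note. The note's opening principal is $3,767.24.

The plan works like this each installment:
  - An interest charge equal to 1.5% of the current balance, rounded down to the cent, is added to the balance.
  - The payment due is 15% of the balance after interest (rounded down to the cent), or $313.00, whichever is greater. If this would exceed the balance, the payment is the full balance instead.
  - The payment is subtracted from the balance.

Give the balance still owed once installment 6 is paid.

Installment 1: $3,767.24 +$56.50 interest = $3,823.74; pay $573.56 → $3,250.18
Installment 2: $3,250.18 +$48.75 interest = $3,298.93; pay $494.83 → $2,804.10
Installment 3: $2,804.10 +$42.06 interest = $2,846.16; pay $426.92 → $2,419.24
Installment 4: $2,419.24 +$36.28 interest = $2,455.52; pay $368.32 → $2,087.20
Installment 5: $2,087.20 +$31.30 interest = $2,118.50; pay $317.77 → $1,800.73
Installment 6: $1,800.73 +$27.01 interest = $1,827.74; pay $313.00 → $1,514.74

$1,514.74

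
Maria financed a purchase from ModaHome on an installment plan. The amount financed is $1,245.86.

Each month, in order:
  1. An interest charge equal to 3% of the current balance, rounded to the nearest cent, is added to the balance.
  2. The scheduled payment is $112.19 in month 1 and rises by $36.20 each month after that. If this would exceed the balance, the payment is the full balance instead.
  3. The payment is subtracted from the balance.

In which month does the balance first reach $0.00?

Month 1: opening $1,245.86; interest $37.38 → $1,283.24; payment $112.19; balance $1,171.05
Month 2: opening $1,171.05; interest $35.13 → $1,206.18; payment $148.39; balance $1,057.79
Month 3: opening $1,057.79; interest $31.73 → $1,089.52; payment $184.59; balance $904.93
Month 4: opening $904.93; interest $27.15 → $932.08; payment $220.79; balance $711.29
Month 5: opening $711.29; interest $21.34 → $732.63; payment $256.99; balance $475.64
Month 6: opening $475.64; interest $14.27 → $489.91; payment $293.19; balance $196.72
Month 7: opening $196.72; interest $5.90 → $202.62; payment $202.62; balance $0.00
Balance reaches $0.00 in month 7.

7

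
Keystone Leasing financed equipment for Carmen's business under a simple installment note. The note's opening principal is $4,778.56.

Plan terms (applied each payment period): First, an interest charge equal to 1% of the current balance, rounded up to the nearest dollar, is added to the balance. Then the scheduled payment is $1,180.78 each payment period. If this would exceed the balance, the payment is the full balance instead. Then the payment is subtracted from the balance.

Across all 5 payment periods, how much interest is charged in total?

Payment period 1: $4,778.56 +$48.00 interest = $4,826.56; pay $1,180.78 → $3,645.78
Payment period 2: $3,645.78 +$37.00 interest = $3,682.78; pay $1,180.78 → $2,502.00
Payment period 3: $2,502.00 +$26.00 interest = $2,528.00; pay $1,180.78 → $1,347.22
Payment period 4: $1,347.22 +$14.00 interest = $1,361.22; pay $1,180.78 → $180.44
Payment period 5: $180.44 +$2.00 interest = $182.44; pay $182.44 → $0.00
Total interest: $48.00 + $37.00 + $26.00 + $14.00 + $2.00 = $127.00

$127.00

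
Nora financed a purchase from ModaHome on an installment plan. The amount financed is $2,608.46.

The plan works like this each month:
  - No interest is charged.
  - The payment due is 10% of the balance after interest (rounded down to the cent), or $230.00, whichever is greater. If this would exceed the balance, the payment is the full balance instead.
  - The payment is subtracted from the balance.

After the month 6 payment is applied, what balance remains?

Month 1: opening $2,608.46; payment $260.84; balance $2,347.62
Month 2: opening $2,347.62; payment $234.76; balance $2,112.86
Month 3: opening $2,112.86; payment $230.00; balance $1,882.86
Month 4: opening $1,882.86; payment $230.00; balance $1,652.86
Month 5: opening $1,652.86; payment $230.00; balance $1,422.86
Month 6: opening $1,422.86; payment $230.00; balance $1,192.86

$1,192.86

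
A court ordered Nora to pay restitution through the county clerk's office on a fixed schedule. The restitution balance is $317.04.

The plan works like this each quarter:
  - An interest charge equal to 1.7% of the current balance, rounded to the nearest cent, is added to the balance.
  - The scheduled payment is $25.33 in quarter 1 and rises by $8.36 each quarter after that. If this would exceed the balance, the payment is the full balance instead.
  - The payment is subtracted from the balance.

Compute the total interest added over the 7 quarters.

# | Opening | Interest | Payment | End bal
1 | $317.04 | $5.39 | $25.33 | $297.10
2 | $297.10 | $5.05 | $33.69 | $268.46
3 | $268.46 | $4.56 | $42.05 | $230.97
4 | $230.97 | $3.93 | $50.41 | $184.49
5 | $184.49 | $3.14 | $58.77 | $128.86
6 | $128.86 | $2.19 | $67.13 | $63.92
7 | $63.92 | $1.09 | $65.01 | $0.00
Total interest: $5.39 + $5.05 + $4.56 + $3.93 + $3.14 + $2.19 + $1.09 = $25.35

$25.35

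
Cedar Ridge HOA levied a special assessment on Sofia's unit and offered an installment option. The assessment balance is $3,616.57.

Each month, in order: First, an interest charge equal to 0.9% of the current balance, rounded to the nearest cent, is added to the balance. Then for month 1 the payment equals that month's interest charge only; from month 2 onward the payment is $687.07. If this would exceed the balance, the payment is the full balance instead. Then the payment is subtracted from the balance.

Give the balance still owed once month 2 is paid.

# | Opening | Interest | Payment | End bal
1 | $3,616.57 | $32.55 | $32.55 | $3,616.57
2 | $3,616.57 | $32.55 | $687.07 | $2,962.05

$2,962.05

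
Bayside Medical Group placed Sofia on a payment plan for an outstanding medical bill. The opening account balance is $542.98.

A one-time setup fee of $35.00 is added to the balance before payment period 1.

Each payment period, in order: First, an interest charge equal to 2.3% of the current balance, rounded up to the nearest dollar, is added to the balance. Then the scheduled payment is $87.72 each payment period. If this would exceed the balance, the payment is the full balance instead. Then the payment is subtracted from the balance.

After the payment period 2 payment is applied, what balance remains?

$428.54

Payment period 1: opening $577.98; interest $14.00 → $591.98; payment $87.72; balance $504.26
Payment period 2: opening $504.26; interest $12.00 → $516.26; payment $87.72; balance $428.54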